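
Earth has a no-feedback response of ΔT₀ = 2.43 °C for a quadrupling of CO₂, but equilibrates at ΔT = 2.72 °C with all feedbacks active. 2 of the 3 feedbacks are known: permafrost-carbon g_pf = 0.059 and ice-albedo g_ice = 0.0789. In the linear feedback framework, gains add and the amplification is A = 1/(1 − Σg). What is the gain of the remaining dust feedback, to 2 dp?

-0.03

Amplification A = ΔT/ΔT₀ = 2.72/2.43 = 1.119.
Total gain g = 1 − 1/A = 1 − 1/1.119 = 0.1063.
Known gains sum to 0.059 + 0.0789 = 0.1379.
g_dust = 0.1063 − 0.1379 = -0.03.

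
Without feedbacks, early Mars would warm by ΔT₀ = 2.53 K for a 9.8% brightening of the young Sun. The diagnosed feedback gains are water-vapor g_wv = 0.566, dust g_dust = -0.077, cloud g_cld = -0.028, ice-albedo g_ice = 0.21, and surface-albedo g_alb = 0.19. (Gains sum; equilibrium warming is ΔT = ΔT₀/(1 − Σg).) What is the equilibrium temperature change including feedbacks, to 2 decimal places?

18.20 K

Total gain g = 0.566 − 0.077 − 0.028 + 0.21 + 0.19 = 0.861.
Amplification A = 1/(1 − 0.861) = 7.194.
ΔT = 2.53 × 7.194 = 18.20 K.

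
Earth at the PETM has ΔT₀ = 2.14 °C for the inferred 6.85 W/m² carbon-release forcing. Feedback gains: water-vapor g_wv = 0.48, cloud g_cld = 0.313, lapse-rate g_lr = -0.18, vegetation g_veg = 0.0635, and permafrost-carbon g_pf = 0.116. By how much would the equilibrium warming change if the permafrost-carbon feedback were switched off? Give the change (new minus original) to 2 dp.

-3.70 °C

Original: g = 0.7925, ΔT = 2.14/(1−0.7925) = 10.3133 °C.
Without permafrost-carbon: g' = 0.6765, ΔT' = 2.14/(1−0.6765) = 6.6151 °C.
Change = 6.6151 − 10.3133 = -3.70 °C.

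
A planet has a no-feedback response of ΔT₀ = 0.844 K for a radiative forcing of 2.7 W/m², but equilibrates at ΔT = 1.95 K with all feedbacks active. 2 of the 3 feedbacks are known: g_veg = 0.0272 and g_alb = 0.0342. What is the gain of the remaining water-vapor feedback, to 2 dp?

0.51

Amplification A = ΔT/ΔT₀ = 1.95/0.844 = 2.31.
Total gain g = 1 − 1/A = 1 − 1/2.31 = 0.5671.
Known gains sum to 0.0272 + 0.0342 = 0.0614.
g_wv = 0.5671 − 0.0614 = 0.51.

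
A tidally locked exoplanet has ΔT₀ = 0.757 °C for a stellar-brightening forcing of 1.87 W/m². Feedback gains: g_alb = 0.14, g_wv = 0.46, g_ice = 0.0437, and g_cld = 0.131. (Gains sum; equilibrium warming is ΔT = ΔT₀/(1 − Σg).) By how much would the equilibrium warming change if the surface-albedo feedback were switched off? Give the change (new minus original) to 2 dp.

-1.29 °C

Original: g = 0.7747, ΔT = 0.757/(1−0.7747) = 3.3600 °C.
Without surface-albedo: g' = 0.6347, ΔT' = 0.757/(1−0.6347) = 2.0723 °C.
Change = 2.0723 − 3.3600 = -1.29 °C.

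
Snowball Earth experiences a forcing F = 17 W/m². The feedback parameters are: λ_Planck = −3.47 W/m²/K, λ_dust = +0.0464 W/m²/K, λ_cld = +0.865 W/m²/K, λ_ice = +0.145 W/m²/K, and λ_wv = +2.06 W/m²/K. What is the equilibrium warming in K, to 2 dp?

48.08 K

Net feedback parameter λ = (−3.47) + (+0.0464) + (+0.865) + (+0.145) + (+2.06) = -0.3536 W/m²/K.
ΔT = −F/λ = −17/(-0.3536) = 48.08 K.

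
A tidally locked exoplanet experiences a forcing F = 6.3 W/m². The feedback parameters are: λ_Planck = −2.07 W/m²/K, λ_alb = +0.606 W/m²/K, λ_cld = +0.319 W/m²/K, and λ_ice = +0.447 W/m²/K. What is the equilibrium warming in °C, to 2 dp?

Net feedback parameter λ = (−2.07) + (+0.606) + (+0.319) + (+0.447) = -0.698 W/m²/K.
ΔT = −F/λ = −6.3/(-0.698) = 9.03 °C.

9.03 °C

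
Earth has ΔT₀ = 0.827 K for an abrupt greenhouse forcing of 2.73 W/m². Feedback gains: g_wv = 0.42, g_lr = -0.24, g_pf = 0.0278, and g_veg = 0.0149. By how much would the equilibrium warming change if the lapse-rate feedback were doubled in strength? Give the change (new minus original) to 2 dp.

-0.25 K

Original: g = 0.2227, ΔT = 0.827/(1−0.2227) = 1.0639 K.
With doubled lapse-rate: g' = -0.0173, ΔT' = 0.827/(1+0.0173) = 0.8129 K.
Change = 0.8129 − 1.0639 = -0.25 K.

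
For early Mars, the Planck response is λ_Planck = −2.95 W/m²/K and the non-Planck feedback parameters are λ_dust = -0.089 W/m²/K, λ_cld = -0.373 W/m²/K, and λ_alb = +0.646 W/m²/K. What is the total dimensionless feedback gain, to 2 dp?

0.06

Convert to gains: g_dust = -0.089/2.95 = -0.03017; g_cld = -0.373/2.95 = -0.1264; g_alb = 0.646/2.95 = 0.219.
Total gain g = 0.06243.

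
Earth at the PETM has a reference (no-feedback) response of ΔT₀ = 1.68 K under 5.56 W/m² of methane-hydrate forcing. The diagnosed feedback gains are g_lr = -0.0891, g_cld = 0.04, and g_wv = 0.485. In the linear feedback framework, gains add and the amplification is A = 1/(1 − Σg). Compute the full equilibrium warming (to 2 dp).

Total gain g = -0.0891 + 0.04 + 0.485 = 0.4359.
Amplification A = 1/(1 − 0.4359) = 1.773.
ΔT = 1.68 × 1.773 = 2.98 K.

2.98 K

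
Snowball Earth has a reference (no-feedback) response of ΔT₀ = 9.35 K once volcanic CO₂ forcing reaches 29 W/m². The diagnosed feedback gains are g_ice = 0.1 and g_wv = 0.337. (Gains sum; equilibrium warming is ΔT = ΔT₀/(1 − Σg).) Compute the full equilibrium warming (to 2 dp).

16.61 K

Total gain g = 0.1 + 0.337 = 0.437.
Amplification A = 1/(1 − 0.437) = 1.776.
ΔT = 9.35 × 1.776 = 16.61 K.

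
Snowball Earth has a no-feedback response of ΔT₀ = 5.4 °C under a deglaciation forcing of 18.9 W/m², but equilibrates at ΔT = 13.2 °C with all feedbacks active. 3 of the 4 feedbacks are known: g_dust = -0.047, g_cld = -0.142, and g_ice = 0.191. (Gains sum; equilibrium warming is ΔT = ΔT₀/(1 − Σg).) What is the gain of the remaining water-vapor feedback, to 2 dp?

Amplification A = ΔT/ΔT₀ = 13.2/5.4 = 2.444.
Total gain g = 1 − 1/A = 1 − 1/2.444 = 0.5908.
Known gains sum to -0.047 − 0.142 + 0.191 = 0.002.
g_wv = 0.5908 − 0.002 = 0.59.

0.59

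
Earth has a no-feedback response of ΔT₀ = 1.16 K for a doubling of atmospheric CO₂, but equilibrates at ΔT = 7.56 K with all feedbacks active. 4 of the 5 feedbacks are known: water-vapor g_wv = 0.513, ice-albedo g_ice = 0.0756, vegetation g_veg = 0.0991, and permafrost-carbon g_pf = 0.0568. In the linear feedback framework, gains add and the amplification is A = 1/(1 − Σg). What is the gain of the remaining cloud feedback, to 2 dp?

0.10

Amplification A = ΔT/ΔT₀ = 7.56/1.16 = 6.517.
Total gain g = 1 − 1/A = 1 − 1/6.517 = 0.8466.
Known gains sum to 0.513 + 0.0756 + 0.0991 + 0.0568 = 0.7445.
g_cld = 0.8466 − 0.7445 = 0.10.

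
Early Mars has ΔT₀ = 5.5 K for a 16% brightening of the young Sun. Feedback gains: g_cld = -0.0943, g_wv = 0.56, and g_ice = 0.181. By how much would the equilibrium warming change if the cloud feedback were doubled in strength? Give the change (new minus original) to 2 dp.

-3.28 K

Original: g = 0.6467, ΔT = 5.5/(1−0.6467) = 15.5675 K.
With doubled cloud: g' = 0.5524, ΔT' = 5.5/(1−0.5524) = 12.2878 K.
Change = 12.2878 − 15.5675 = -3.28 K.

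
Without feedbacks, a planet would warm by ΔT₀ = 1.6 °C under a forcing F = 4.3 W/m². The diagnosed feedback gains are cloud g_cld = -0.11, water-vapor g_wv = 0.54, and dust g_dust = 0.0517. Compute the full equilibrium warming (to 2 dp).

Total gain g = -0.11 + 0.54 + 0.0517 = 0.4817.
Amplification A = 1/(1 − 0.4817) = 1.929.
ΔT = 1.6 × 1.929 = 3.09 °C.

3.09 °C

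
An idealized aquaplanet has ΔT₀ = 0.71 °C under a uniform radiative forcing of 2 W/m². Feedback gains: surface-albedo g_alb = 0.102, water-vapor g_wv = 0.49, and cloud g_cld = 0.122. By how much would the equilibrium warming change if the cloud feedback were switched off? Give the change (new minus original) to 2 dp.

Original: g = 0.714, ΔT = 0.71/(1−0.714) = 2.4825 °C.
Without cloud: g' = 0.592, ΔT' = 0.71/(1−0.592) = 1.7402 °C.
Change = 1.7402 − 2.4825 = -0.74 °C.

-0.74 °C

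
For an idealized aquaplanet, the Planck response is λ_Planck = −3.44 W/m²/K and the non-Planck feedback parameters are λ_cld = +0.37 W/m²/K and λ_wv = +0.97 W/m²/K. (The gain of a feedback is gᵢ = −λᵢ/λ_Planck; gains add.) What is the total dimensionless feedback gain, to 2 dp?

0.39

Convert to gains: g_cld = 0.37/3.44 = 0.1076; g_wv = 0.97/3.44 = 0.282.
Total gain g = 0.3896.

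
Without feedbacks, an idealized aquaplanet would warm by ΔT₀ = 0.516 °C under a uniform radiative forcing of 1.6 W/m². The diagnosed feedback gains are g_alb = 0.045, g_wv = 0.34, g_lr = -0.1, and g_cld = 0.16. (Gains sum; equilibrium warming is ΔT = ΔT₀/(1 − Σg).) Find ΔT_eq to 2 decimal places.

0.93 °C

Total gain g = 0.045 + 0.34 − 0.1 + 0.16 = 0.445.
Amplification A = 1/(1 − 0.445) = 1.802.
ΔT = 0.516 × 1.802 = 0.93 °C.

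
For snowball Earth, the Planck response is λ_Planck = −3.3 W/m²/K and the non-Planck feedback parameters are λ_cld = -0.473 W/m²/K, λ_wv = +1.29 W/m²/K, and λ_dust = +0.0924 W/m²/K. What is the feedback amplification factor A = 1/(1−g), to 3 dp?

Convert to gains: g_cld = -0.473/3.3 = -0.1433; g_wv = 1.29/3.3 = 0.3909; g_dust = 0.0924/3.3 = 0.028.
Total gain g = 0.2756.
A = 1/(1 − 0.2756) = 1.380.

1.380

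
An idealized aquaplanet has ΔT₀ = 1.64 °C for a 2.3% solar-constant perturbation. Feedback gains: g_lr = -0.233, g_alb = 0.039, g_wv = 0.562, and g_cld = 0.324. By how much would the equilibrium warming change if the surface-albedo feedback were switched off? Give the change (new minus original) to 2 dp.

-0.60 °C

Original: g = 0.692, ΔT = 1.64/(1−0.692) = 5.3247 °C.
Without surface-albedo: g' = 0.653, ΔT' = 1.64/(1−0.653) = 4.7262 °C.
Change = 4.7262 − 5.3247 = -0.60 °C.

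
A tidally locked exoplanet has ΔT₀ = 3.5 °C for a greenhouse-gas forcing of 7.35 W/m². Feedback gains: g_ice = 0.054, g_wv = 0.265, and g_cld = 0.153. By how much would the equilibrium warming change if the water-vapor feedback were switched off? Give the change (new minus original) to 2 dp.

Original: g = 0.472, ΔT = 3.5/(1−0.472) = 6.6288 °C.
Without water-vapor: g' = 0.207, ΔT' = 3.5/(1−0.207) = 4.4136 °C.
Change = 4.4136 − 6.6288 = -2.22 °C.

-2.22 °C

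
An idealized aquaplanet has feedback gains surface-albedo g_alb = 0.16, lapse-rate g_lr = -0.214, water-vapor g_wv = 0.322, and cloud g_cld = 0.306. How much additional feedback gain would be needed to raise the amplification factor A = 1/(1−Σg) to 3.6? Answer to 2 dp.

0.15

Current total gain = 0.574.
Target gain for A = 3.6: g* = 1 − 1/3.6 = 0.7222.
Additional gain needed = 0.7222 − 0.574 = 0.15.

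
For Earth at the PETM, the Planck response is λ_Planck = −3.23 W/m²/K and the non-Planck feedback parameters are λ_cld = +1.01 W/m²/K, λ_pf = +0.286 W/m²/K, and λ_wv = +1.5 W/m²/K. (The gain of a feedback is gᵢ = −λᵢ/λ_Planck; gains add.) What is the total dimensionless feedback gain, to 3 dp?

0.866

Convert to gains: g_cld = 1.01/3.23 = 0.3127; g_pf = 0.286/3.23 = 0.08854; g_wv = 1.5/3.23 = 0.4644.
Total gain g = 0.86564.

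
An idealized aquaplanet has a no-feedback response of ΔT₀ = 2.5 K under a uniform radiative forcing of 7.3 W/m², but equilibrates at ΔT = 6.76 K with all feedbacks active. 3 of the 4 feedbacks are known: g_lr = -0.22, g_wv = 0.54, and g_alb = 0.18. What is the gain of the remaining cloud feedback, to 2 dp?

Amplification A = ΔT/ΔT₀ = 6.76/2.5 = 2.704.
Total gain g = 1 − 1/A = 1 − 1/2.704 = 0.6302.
Known gains sum to -0.22 + 0.54 + 0.18 = 0.5.
g_cld = 0.6302 − 0.5 = 0.13.

0.13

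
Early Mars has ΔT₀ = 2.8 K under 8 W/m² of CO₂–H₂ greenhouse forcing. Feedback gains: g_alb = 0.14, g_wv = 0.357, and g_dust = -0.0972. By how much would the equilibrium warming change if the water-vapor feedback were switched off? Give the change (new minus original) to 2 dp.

Original: g = 0.3998, ΔT = 2.8/(1−0.3998) = 4.6651 K.
Without water-vapor: g' = 0.0428, ΔT' = 2.8/(1−0.0428) = 2.9252 K.
Change = 2.9252 − 4.6651 = -1.74 K.

-1.74 K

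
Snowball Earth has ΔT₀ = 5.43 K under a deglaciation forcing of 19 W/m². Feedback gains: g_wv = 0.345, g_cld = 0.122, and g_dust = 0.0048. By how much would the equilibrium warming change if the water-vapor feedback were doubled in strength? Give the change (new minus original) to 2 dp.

Original: g = 0.4718, ΔT = 5.43/(1−0.4718) = 10.2802 K.
With doubled water-vapor: g' = 0.8168, ΔT' = 5.43/(1−0.8168) = 29.6397 K.
Change = 29.6397 − 10.2802 = 19.36 K.

19.36 K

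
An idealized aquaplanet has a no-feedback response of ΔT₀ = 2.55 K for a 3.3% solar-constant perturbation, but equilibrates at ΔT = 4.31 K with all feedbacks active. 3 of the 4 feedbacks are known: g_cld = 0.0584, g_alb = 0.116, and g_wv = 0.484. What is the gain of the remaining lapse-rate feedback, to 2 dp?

Amplification A = ΔT/ΔT₀ = 4.31/2.55 = 1.69.
Total gain g = 1 − 1/A = 1 − 1/1.69 = 0.4083.
Known gains sum to 0.0584 + 0.116 + 0.484 = 0.6584.
g_lr = 0.4083 − 0.6584 = -0.25.

-0.25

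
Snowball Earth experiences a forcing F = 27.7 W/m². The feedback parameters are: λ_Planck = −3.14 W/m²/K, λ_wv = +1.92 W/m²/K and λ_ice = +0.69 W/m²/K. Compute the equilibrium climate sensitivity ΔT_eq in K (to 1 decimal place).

Net feedback parameter λ = (−3.14) + (+1.92) + (+0.69) = -0.53 W/m²/K.
ΔT = −F/λ = −27.7/(-0.53) = 52.3 K.

52.3 K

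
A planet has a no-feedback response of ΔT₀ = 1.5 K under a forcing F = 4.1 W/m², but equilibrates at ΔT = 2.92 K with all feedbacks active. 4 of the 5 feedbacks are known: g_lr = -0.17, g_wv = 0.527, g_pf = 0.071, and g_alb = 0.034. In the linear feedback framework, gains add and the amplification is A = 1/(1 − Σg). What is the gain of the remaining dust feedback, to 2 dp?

Amplification A = ΔT/ΔT₀ = 2.92/1.5 = 1.947.
Total gain g = 1 − 1/A = 1 − 1/1.947 = 0.4864.
Known gains sum to -0.17 + 0.527 + 0.071 + 0.034 = 0.462.
g_dust = 0.4864 − 0.462 = 0.02.

0.02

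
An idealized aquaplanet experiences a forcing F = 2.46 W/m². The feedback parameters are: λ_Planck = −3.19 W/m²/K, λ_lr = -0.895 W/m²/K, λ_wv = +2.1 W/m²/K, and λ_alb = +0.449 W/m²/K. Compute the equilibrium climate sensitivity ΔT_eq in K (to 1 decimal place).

Net feedback parameter λ = (−3.19) + (-0.895) + (+2.1) + (+0.449) = -1.536 W/m²/K.
ΔT = −F/λ = −2.46/(-1.536) = 1.6 K.

1.6 K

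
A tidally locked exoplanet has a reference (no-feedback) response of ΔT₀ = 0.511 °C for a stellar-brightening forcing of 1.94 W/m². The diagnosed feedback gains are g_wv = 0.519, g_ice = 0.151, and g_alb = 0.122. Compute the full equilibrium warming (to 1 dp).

Total gain g = 0.519 + 0.151 + 0.122 = 0.792.
Amplification A = 1/(1 − 0.792) = 4.808.
ΔT = 0.511 × 4.808 = 2.5 °C.

2.5 °C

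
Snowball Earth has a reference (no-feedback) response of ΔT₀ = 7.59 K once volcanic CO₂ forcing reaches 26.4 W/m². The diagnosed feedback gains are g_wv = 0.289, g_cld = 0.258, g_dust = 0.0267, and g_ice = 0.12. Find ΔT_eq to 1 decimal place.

Total gain g = 0.289 + 0.258 + 0.0267 + 0.12 = 0.6937.
Amplification A = 1/(1 − 0.6937) = 3.265.
ΔT = 7.59 × 3.265 = 24.8 K.

24.8 K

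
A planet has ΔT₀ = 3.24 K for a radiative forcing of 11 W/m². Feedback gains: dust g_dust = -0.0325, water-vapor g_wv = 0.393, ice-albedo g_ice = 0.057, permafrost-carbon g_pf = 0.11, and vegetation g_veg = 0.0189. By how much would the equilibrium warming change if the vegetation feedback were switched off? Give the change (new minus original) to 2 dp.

Original: g = 0.5464, ΔT = 3.24/(1−0.5464) = 7.1429 K.
Without vegetation: g' = 0.5275, ΔT' = 3.24/(1−0.5275) = 6.8571 K.
Change = 6.8571 − 7.1429 = -0.29 K.

-0.29 K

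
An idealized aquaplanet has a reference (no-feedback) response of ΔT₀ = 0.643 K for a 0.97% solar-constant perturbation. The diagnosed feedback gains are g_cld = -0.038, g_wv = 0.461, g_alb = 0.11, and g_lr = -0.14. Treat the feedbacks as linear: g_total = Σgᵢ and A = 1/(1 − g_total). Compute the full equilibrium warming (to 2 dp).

1.06 K

Total gain g = -0.038 + 0.461 + 0.11 − 0.14 = 0.393.
Amplification A = 1/(1 − 0.393) = 1.647.
ΔT = 0.643 × 1.647 = 1.06 K.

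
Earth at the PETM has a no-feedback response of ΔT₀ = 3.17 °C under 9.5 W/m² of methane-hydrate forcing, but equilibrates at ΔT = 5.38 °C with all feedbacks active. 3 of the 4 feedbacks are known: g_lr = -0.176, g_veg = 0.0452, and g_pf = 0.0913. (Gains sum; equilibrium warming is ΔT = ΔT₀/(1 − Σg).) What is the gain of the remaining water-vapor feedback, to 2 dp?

Amplification A = ΔT/ΔT₀ = 5.38/3.17 = 1.697.
Total gain g = 1 − 1/A = 1 − 1/1.697 = 0.4107.
Known gains sum to -0.176 + 0.0452 + 0.0913 = -0.0395.
g_wv = 0.4107 + 0.0395 = 0.45.

0.45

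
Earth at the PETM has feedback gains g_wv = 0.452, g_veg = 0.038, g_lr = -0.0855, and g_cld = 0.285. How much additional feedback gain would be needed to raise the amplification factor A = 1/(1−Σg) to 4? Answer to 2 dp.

0.06

Current total gain = 0.6895.
Target gain for A = 4: g* = 1 − 1/4 = 0.75.
Additional gain needed = 0.75 − 0.6895 = 0.06.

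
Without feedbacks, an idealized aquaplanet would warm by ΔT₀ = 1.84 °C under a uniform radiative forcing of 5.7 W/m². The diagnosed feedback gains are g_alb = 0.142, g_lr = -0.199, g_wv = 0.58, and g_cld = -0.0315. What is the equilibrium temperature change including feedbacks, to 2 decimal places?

3.62 °C

Total gain g = 0.142 − 0.199 + 0.58 − 0.0315 = 0.4915.
Amplification A = 1/(1 − 0.4915) = 1.967.
ΔT = 1.84 × 1.967 = 3.62 °C.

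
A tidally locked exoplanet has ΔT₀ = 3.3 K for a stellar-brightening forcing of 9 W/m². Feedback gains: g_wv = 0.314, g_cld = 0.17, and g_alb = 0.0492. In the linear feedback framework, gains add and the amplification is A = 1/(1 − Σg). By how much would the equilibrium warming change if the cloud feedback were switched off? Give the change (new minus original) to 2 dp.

Original: g = 0.5332, ΔT = 3.3/(1−0.5332) = 7.0694 K.
Without cloud: g' = 0.3632, ΔT' = 3.3/(1−0.3632) = 5.1822 K.
Change = 5.1822 − 7.0694 = -1.89 K.

-1.89 K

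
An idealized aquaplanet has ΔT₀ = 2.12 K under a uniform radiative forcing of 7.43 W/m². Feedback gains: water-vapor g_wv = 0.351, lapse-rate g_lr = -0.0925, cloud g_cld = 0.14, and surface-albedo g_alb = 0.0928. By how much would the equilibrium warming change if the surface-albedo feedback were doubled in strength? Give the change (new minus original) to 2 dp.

Original: g = 0.4913, ΔT = 2.12/(1−0.4913) = 4.1675 K.
With doubled surface-albedo: g' = 0.5841, ΔT' = 2.12/(1−0.5841) = 5.0974 K.
Change = 5.0974 − 4.1675 = 0.93 K.

0.93 K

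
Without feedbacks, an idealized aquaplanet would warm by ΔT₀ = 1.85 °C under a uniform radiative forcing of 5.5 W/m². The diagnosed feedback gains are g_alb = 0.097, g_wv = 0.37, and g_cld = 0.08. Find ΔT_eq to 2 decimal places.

4.08 °C

Total gain g = 0.097 + 0.37 + 0.08 = 0.547.
Amplification A = 1/(1 − 0.547) = 2.208.
ΔT = 1.85 × 2.208 = 4.08 °C.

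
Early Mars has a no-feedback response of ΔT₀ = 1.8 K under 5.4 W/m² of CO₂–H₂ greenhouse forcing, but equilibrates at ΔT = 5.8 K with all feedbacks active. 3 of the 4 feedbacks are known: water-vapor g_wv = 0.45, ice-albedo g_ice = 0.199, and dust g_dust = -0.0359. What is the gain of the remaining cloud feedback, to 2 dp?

Amplification A = ΔT/ΔT₀ = 5.8/1.8 = 3.222.
Total gain g = 1 − 1/A = 1 − 1/3.222 = 0.6896.
Known gains sum to 0.45 + 0.199 − 0.0359 = 0.6131.
g_cld = 0.6896 − 0.6131 = 0.08.

0.08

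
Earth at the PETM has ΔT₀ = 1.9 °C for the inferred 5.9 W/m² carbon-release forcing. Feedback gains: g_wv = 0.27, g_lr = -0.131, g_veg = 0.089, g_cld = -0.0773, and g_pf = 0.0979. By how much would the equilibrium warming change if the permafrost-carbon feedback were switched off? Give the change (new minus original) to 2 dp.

Original: g = 0.2486, ΔT = 1.9/(1−0.2486) = 2.5286 °C.
Without permafrost-carbon: g' = 0.1507, ΔT' = 1.9/(1−0.1507) = 2.2371 °C.
Change = 2.2371 − 2.5286 = -0.29 °C.

-0.29 °C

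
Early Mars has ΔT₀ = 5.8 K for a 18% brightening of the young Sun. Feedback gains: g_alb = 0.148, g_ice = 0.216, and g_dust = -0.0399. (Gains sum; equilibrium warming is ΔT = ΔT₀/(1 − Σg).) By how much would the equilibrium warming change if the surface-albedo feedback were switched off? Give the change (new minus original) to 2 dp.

-1.54 K

Original: g = 0.3241, ΔT = 5.8/(1−0.3241) = 8.5812 K.
Without surface-albedo: g' = 0.1761, ΔT' = 5.8/(1−0.1761) = 7.0397 K.
Change = 7.0397 − 8.5812 = -1.54 K.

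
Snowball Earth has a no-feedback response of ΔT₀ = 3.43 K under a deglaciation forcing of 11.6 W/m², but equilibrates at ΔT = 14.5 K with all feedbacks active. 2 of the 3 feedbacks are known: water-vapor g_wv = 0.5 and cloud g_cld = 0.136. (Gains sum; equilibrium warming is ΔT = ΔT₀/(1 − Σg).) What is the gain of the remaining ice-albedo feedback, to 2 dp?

0.13

Amplification A = ΔT/ΔT₀ = 14.5/3.43 = 4.227.
Total gain g = 1 − 1/A = 1 − 1/4.227 = 0.7634.
Known gains sum to 0.5 + 0.136 = 0.636.
g_ice = 0.7634 − 0.636 = 0.13.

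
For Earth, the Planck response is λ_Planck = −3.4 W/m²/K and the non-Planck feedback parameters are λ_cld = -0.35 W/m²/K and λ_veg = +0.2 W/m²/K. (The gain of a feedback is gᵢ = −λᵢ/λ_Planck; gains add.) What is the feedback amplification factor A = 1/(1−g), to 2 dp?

0.96

Convert to gains: g_cld = -0.35/3.4 = -0.1029; g_veg = 0.2/3.4 = 0.05882.
Total gain g = -0.04408.
A = 1/(1 + 0.04408) = 0.96.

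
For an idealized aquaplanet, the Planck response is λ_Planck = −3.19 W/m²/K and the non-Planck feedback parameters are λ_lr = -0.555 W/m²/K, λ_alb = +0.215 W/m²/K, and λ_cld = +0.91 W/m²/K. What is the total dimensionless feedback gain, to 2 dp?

0.18

Convert to gains: g_lr = -0.555/3.19 = -0.174; g_alb = 0.215/3.19 = 0.0674; g_cld = 0.91/3.19 = 0.2853.
Total gain g = 0.1787.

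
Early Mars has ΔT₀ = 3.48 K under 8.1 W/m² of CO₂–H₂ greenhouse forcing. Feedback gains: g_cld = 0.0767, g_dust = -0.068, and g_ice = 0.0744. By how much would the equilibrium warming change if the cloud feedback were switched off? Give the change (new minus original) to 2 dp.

-0.29 K

Original: g = 0.0831, ΔT = 3.48/(1−0.0831) = 3.7954 K.
Without cloud: g' = 0.0064, ΔT' = 3.48/(1−0.0064) = 3.5024 K.
Change = 3.5024 − 3.7954 = -0.29 K.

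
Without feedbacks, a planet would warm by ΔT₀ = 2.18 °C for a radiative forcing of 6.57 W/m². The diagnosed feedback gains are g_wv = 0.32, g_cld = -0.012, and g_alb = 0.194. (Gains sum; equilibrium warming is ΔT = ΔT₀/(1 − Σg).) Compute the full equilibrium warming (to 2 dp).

4.38 °C

Total gain g = 0.32 − 0.012 + 0.194 = 0.502.
Amplification A = 1/(1 − 0.502) = 2.008.
ΔT = 2.18 × 2.008 = 4.38 °C.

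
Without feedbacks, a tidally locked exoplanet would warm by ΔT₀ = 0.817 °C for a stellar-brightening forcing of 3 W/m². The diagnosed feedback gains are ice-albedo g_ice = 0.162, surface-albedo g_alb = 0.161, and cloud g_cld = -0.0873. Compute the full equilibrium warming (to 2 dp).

1.07 °C

Total gain g = 0.162 + 0.161 − 0.0873 = 0.2357.
Amplification A = 1/(1 − 0.2357) = 1.308.
ΔT = 0.817 × 1.308 = 1.07 °C.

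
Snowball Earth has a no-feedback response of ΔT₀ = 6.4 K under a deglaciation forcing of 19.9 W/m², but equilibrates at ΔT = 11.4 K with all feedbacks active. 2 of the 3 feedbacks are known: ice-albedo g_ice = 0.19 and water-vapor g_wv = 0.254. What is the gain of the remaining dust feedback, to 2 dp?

Amplification A = ΔT/ΔT₀ = 11.4/6.4 = 1.781.
Total gain g = 1 − 1/A = 1 − 1/1.781 = 0.4385.
Known gains sum to 0.19 + 0.254 = 0.444.
g_dust = 0.4385 − 0.444 = -0.01.

-0.01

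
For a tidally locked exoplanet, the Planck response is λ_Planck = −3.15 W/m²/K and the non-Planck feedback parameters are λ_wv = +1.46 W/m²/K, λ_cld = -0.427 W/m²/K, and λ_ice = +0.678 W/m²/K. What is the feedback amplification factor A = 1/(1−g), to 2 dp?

2.19

Convert to gains: g_wv = 1.46/3.15 = 0.4635; g_cld = -0.427/3.15 = -0.1356; g_ice = 0.678/3.15 = 0.2152.
Total gain g = 0.5431.
A = 1/(1 − 0.5431) = 2.19.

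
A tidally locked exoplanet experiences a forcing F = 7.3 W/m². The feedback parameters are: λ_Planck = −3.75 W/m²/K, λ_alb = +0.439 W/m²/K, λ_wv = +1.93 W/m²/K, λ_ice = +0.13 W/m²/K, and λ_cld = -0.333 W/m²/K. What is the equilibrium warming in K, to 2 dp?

Net feedback parameter λ = (−3.75) + (+0.439) + (+1.93) + (+0.13) + (-0.333) = -1.584 W/m²/K.
ΔT = −F/λ = −7.3/(-1.584) = 4.61 K.

4.61 K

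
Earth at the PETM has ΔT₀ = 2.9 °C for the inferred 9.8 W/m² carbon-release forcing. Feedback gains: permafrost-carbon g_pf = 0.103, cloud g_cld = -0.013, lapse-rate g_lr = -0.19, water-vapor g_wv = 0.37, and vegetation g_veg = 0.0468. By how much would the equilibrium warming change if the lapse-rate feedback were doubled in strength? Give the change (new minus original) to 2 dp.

Original: g = 0.3168, ΔT = 2.9/(1−0.3168) = 4.2447 °C.
With doubled lapse-rate: g' = 0.1268, ΔT' = 2.9/(1−0.1268) = 3.3211 °C.
Change = 3.3211 − 4.2447 = -0.92 °C.

-0.92 °C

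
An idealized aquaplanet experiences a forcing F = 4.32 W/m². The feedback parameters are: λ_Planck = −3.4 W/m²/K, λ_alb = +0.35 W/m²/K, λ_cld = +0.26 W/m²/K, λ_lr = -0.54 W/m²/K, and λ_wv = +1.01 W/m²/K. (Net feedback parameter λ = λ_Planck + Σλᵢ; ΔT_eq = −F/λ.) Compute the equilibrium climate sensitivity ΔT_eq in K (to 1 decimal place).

Net feedback parameter λ = (−3.4) + (+0.35) + (+0.26) + (-0.54) + (+1.01) = -2.32 W/m²/K.
ΔT = −F/λ = −4.32/(-2.32) = 1.9 K.

1.9 K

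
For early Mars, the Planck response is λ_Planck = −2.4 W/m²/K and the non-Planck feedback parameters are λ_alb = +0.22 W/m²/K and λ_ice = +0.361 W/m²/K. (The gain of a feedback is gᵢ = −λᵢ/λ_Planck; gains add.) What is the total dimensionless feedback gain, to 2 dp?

Convert to gains: g_alb = 0.22/2.4 = 0.09167; g_ice = 0.361/2.4 = 0.1504.
Total gain g = 0.24207.

0.24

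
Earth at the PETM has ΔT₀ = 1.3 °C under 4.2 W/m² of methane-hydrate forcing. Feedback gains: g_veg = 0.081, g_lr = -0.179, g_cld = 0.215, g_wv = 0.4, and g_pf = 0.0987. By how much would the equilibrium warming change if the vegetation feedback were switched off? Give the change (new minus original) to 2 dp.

Original: g = 0.6157, ΔT = 1.3/(1−0.6157) = 3.3828 °C.
Without vegetation: g' = 0.5347, ΔT' = 1.3/(1−0.5347) = 2.7939 °C.
Change = 2.7939 − 3.3828 = -0.59 °C.

-0.59 °C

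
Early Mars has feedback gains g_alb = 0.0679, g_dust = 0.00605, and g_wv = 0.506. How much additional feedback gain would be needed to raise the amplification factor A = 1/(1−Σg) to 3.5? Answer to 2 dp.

Current total gain = 0.57995.
Target gain for A = 3.5: g* = 1 − 1/3.5 = 0.7143.
Additional gain needed = 0.7143 − 0.57995 = 0.13.

0.13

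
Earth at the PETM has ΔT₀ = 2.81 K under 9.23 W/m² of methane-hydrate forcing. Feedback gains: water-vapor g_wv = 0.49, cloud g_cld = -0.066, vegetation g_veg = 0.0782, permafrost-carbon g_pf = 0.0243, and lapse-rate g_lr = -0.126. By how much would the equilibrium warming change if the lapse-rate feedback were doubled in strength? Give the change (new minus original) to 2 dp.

Original: g = 0.4005, ΔT = 2.81/(1−0.4005) = 4.6872 K.
With doubled lapse-rate: g' = 0.2745, ΔT' = 2.81/(1−0.2745) = 3.8732 K.
Change = 3.8732 − 4.6872 = -0.81 K.

-0.81 K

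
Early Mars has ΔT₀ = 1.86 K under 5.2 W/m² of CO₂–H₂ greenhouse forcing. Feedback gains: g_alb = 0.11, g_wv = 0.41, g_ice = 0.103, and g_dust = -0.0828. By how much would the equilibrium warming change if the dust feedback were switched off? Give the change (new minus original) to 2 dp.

0.89 K

Original: g = 0.5402, ΔT = 1.86/(1−0.5402) = 4.0452 K.
Without dust: g' = 0.623, ΔT' = 1.86/(1−0.623) = 4.9337 K.
Change = 4.9337 − 4.0452 = 0.89 K.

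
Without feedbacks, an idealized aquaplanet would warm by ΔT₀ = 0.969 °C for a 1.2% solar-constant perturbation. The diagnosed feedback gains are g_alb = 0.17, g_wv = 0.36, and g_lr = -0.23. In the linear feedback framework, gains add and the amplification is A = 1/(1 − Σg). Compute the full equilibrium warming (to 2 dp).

1.38 °C

Total gain g = 0.17 + 0.36 − 0.23 = 0.3.
Amplification A = 1/(1 − 0.3) = 1.429.
ΔT = 0.969 × 1.429 = 1.38 °C.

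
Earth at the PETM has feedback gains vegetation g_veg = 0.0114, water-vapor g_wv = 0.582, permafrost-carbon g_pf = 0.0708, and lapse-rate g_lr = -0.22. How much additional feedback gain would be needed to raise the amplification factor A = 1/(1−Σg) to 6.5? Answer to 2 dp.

0.40

Current total gain = 0.4442.
Target gain for A = 6.5: g* = 1 − 1/6.5 = 0.8462.
Additional gain needed = 0.8462 − 0.4442 = 0.40.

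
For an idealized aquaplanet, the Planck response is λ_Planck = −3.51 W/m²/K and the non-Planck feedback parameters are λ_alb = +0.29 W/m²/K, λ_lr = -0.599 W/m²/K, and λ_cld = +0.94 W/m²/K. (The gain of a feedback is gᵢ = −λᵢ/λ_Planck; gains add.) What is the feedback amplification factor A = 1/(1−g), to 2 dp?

Convert to gains: g_alb = 0.29/3.51 = 0.08262; g_lr = -0.599/3.51 = -0.1707; g_cld = 0.94/3.51 = 0.2678.
Total gain g = 0.17972.
A = 1/(1 − 0.17972) = 1.22.

1.22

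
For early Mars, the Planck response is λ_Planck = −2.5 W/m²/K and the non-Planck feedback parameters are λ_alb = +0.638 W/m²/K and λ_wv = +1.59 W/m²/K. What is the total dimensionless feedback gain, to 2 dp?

0.89

Convert to gains: g_alb = 0.638/2.5 = 0.2552; g_wv = 1.59/2.5 = 0.636.
Total gain g = 0.8912.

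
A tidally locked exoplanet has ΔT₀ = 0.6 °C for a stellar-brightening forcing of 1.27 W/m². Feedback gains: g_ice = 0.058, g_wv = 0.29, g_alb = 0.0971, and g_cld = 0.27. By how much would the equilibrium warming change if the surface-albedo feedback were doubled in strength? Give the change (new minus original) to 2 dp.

1.09 °C

Original: g = 0.7151, ΔT = 0.6/(1−0.7151) = 2.1060 °C.
With doubled surface-albedo: g' = 0.8122, ΔT' = 0.6/(1−0.8122) = 3.1949 °C.
Change = 3.1949 − 2.1060 = 1.09 °C.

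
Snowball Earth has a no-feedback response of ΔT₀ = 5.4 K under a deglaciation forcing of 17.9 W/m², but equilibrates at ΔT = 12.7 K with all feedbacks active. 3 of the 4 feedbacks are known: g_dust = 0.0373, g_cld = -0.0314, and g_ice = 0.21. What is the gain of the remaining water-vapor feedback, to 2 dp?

Amplification A = ΔT/ΔT₀ = 12.7/5.4 = 2.352.
Total gain g = 1 − 1/A = 1 − 1/2.352 = 0.5748.
Known gains sum to 0.0373 − 0.0314 + 0.21 = 0.2159.
g_wv = 0.5748 − 0.2159 = 0.36.

0.36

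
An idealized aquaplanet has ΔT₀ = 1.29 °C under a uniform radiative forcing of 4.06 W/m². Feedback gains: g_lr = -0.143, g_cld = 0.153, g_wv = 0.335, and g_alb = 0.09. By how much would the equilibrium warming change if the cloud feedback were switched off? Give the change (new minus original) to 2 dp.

Original: g = 0.435, ΔT = 1.29/(1−0.435) = 2.2832 °C.
Without cloud: g' = 0.282, ΔT' = 1.29/(1−0.282) = 1.7967 °C.
Change = 1.7967 − 2.2832 = -0.49 °C.

-0.49 °C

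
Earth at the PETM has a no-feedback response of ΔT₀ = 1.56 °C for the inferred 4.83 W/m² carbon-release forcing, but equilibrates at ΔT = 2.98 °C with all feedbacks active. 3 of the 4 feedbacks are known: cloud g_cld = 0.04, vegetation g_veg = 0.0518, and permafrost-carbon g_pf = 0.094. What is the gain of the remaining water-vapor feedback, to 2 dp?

Amplification A = ΔT/ΔT₀ = 2.98/1.56 = 1.91.
Total gain g = 1 − 1/A = 1 − 1/1.91 = 0.4764.
Known gains sum to 0.04 + 0.0518 + 0.094 = 0.1858.
g_wv = 0.4764 − 0.1858 = 0.29.

0.29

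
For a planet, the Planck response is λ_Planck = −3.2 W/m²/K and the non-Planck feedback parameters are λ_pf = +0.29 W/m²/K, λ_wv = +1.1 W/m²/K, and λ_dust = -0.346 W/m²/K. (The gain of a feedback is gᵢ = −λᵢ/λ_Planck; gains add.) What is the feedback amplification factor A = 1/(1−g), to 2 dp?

Convert to gains: g_pf = 0.29/3.2 = 0.09062; g_wv = 1.1/3.2 = 0.3438; g_dust = -0.346/3.2 = -0.1081.
Total gain g = 0.32632.
A = 1/(1 − 0.32632) = 1.48.

1.48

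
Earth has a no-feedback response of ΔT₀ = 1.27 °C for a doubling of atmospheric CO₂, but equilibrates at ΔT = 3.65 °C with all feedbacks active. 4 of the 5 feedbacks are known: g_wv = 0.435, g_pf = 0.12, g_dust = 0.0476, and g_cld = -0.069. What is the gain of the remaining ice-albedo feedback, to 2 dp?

0.12

Amplification A = ΔT/ΔT₀ = 3.65/1.27 = 2.874.
Total gain g = 1 − 1/A = 1 − 1/2.874 = 0.6521.
Known gains sum to 0.435 + 0.12 + 0.0476 − 0.069 = 0.5336.
g_ice = 0.6521 − 0.5336 = 0.12.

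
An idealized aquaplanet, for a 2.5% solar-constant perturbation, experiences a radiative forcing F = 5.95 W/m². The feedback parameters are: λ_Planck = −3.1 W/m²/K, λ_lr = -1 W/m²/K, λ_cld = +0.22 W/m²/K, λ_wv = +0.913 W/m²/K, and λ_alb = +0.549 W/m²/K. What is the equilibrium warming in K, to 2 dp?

Net feedback parameter λ = (−3.1) + (-1) + (+0.22) + (+0.913) + (+0.549) = -2.418 W/m²/K.
ΔT = −F/λ = −5.95/(-2.418) = 2.46 K.

2.46 K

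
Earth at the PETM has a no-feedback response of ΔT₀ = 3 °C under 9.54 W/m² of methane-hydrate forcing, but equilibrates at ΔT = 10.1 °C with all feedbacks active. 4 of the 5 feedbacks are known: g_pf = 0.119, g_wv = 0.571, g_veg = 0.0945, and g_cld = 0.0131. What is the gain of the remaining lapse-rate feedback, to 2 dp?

-0.09

Amplification A = ΔT/ΔT₀ = 10.1/3 = 3.367.
Total gain g = 1 − 1/A = 1 − 1/3.367 = 0.703.
Known gains sum to 0.119 + 0.571 + 0.0945 + 0.0131 = 0.7976.
g_lr = 0.703 − 0.7976 = -0.09.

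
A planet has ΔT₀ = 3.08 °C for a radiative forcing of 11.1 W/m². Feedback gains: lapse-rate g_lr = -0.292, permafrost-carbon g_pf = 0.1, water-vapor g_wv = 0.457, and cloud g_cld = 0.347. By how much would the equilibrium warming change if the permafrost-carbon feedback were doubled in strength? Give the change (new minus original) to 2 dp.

Original: g = 0.612, ΔT = 3.08/(1−0.612) = 7.9381 °C.
With doubled permafrost-carbon: g' = 0.712, ΔT' = 3.08/(1−0.712) = 10.6944 °C.
Change = 10.6944 − 7.9381 = 2.76 °C.

2.76 °C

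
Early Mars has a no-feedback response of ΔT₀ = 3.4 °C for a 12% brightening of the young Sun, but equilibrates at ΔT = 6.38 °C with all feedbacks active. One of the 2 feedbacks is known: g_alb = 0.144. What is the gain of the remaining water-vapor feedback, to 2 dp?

0.32

Amplification A = ΔT/ΔT₀ = 6.38/3.4 = 1.876.
Total gain g = 1 − 1/A = 1 − 1/1.876 = 0.467.
The known gain is 0.144.
g_wv = 0.467 − 0.144 = 0.32.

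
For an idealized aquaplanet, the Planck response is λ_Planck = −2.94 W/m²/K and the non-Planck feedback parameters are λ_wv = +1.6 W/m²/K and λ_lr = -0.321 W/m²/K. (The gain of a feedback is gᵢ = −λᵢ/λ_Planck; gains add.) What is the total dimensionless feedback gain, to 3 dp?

Convert to gains: g_wv = 1.6/2.94 = 0.5442; g_lr = -0.321/2.94 = -0.1092.
Total gain g = 0.435.

0.435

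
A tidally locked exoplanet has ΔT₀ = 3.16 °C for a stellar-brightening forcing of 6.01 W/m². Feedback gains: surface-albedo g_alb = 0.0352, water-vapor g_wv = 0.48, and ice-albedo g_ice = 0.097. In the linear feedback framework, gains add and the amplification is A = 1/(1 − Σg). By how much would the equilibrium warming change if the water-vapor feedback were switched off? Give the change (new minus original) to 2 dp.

-4.51 °C

Original: g = 0.6122, ΔT = 3.16/(1−0.6122) = 8.1485 °C.
Without water-vapor: g' = 0.1322, ΔT' = 3.16/(1−0.1322) = 3.6414 °C.
Change = 3.6414 − 8.1485 = -4.51 °C.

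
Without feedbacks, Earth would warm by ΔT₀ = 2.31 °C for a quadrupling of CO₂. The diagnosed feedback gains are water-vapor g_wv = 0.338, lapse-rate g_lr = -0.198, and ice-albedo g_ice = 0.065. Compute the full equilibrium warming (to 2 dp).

2.91 °C

Total gain g = 0.338 − 0.198 + 0.065 = 0.205.
Amplification A = 1/(1 − 0.205) = 1.258.
ΔT = 2.31 × 1.258 = 2.91 °C.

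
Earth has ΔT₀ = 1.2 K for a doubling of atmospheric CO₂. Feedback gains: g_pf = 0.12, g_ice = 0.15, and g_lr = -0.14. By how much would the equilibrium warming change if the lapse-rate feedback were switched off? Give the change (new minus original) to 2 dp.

Original: g = 0.13, ΔT = 1.2/(1−0.13) = 1.3793 K.
Without lapse-rate: g' = 0.27, ΔT' = 1.2/(1−0.27) = 1.6438 K.
Change = 1.6438 − 1.3793 = 0.26 K.

0.26 K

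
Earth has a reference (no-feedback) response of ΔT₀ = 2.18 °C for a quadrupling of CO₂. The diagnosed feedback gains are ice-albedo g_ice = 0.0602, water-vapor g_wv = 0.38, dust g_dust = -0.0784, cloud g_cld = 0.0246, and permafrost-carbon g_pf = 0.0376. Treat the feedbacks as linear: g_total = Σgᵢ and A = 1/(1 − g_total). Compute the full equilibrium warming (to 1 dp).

3.8 °C

Total gain g = 0.0602 + 0.38 − 0.0784 + 0.0246 + 0.0376 = 0.424.
Amplification A = 1/(1 − 0.424) = 1.736.
ΔT = 2.18 × 1.736 = 3.8 °C.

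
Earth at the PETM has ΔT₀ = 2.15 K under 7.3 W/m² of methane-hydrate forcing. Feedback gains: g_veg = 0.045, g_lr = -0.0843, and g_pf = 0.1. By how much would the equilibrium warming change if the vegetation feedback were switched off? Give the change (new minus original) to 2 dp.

Original: g = 0.0607, ΔT = 2.15/(1−0.0607) = 2.2889 K.
Without vegetation: g' = 0.0157, ΔT' = 2.15/(1−0.0157) = 2.1843 K.
Change = 2.1843 − 2.2889 = -0.10 K.

-0.10 K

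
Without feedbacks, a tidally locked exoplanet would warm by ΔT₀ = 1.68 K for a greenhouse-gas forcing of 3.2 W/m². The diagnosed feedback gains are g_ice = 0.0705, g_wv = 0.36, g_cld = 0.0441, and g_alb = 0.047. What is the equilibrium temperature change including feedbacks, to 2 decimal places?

3.51 K

Total gain g = 0.0705 + 0.36 + 0.0441 + 0.047 = 0.5216.
Amplification A = 1/(1 − 0.5216) = 2.09.
ΔT = 1.68 × 2.09 = 3.51 K.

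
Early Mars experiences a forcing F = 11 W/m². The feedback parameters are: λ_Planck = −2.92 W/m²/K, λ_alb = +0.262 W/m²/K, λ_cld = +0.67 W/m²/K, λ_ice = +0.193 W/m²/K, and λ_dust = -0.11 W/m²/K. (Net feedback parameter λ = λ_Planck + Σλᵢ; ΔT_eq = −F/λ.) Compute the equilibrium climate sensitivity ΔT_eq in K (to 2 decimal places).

5.77 K

Net feedback parameter λ = (−2.92) + (+0.262) + (+0.67) + (+0.193) + (-0.11) = -1.905 W/m²/K.
ΔT = −F/λ = −11/(-1.905) = 5.77 K.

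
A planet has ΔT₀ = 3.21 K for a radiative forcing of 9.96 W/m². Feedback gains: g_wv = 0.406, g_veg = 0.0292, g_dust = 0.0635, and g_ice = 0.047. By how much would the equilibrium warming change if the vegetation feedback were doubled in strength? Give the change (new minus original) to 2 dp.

0.49 K

Original: g = 0.5457, ΔT = 3.21/(1−0.5457) = 7.0658 K.
With doubled vegetation: g' = 0.5749, ΔT' = 3.21/(1−0.5749) = 7.5512 K.
Change = 7.5512 − 7.0658 = 0.49 K.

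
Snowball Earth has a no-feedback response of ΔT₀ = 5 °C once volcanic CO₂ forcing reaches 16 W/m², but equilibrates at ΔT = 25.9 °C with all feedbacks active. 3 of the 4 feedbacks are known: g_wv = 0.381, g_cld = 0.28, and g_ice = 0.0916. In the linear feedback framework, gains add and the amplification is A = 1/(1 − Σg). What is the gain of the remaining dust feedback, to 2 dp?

0.05

Amplification A = ΔT/ΔT₀ = 25.9/5 = 5.18.
Total gain g = 1 − 1/A = 1 − 1/5.18 = 0.8069.
Known gains sum to 0.381 + 0.28 + 0.0916 = 0.7526.
g_dust = 0.8069 − 0.7526 = 0.05.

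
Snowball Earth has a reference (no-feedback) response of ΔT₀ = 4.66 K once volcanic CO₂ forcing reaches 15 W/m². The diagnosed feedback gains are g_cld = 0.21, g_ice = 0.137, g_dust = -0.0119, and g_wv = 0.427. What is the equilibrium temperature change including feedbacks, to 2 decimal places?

19.59 K

Total gain g = 0.21 + 0.137 − 0.0119 + 0.427 = 0.7621.
Amplification A = 1/(1 − 0.7621) = 4.203.
ΔT = 4.66 × 4.203 = 19.59 K.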